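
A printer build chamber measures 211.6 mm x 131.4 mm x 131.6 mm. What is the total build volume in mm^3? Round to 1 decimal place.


V = 211.6 * 131.4 * 131.6 = 3659038.0 mm^3


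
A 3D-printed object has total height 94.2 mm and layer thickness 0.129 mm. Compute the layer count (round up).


Layers = ceil(94.2/0.129) = 731


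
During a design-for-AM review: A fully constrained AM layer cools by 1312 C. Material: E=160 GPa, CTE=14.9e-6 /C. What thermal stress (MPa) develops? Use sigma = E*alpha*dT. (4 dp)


sigma = 160*1000 * 14.9e-6 * 1312 = 3127.808 MPa


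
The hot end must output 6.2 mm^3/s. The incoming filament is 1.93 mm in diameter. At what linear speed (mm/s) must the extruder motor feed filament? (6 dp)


A = pi*(1.93/2)^2 = 2.92553
v = 6.2 / 2.92553 = 2.119274 mm/s


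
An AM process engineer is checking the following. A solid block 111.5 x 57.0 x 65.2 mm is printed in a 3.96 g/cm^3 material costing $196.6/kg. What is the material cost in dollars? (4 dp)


V = 111.5 * 57.0 * 65.2 = 414378.6 mm^3 = 414.3786 cm^3
Mass = 414.3786 * 3.96 / 1000 = 1.64093926 kg
Cost = 1.64093926 * 196.6 = 322.6087 $


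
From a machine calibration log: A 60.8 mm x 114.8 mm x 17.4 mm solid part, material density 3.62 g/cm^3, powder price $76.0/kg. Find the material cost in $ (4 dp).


V = 60.8 * 114.8 * 17.4 = 121449.216 mm^3 = 121.449216 cm^3
Mass = 121.449216 * 3.62 / 1000 = 0.43964616 kg
Cost = 0.43964616 * 76.0 = 33.4131 $


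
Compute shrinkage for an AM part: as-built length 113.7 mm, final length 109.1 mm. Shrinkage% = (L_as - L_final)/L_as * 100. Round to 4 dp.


Shrinkage = ((113.7-109.1)/113.7)*100 = 4.0457 %


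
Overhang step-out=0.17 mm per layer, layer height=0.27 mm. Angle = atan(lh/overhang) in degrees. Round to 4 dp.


angle = atan(0.27/0.17) = 57.8043 degrees


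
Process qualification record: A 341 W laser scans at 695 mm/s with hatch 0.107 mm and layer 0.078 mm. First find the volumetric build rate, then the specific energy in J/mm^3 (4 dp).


Build rate = 695 * 0.107 * 0.078 = 5.80047 mm^3/s
SE = 341 / 5.80047 = 58.7883 J/mm^3


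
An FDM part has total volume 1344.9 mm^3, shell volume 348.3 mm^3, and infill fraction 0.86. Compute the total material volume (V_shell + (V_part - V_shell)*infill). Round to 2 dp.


V_infill = (1344.9 - 348.3) * 0.86 = 857.08
V_total = 348.3 + 857.08 = 1205.38 mm^3


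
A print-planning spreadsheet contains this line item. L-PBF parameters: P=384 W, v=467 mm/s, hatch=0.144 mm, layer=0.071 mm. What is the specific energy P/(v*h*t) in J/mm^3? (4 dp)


Build rate = 467 * 0.144 * 0.071 = 4.774608 mm^3/s
SE = 384 / 4.774608 = 80.4255 J/mm^3


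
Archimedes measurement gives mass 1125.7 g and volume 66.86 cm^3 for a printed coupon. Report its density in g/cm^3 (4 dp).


rho = 1125.7 / 66.86 = 16.8367 g/cm^3


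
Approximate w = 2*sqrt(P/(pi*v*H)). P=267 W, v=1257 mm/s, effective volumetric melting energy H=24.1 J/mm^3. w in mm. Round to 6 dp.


w = 2*sqrt(267/(pi*1257*24.1)) = 0.105934 mm


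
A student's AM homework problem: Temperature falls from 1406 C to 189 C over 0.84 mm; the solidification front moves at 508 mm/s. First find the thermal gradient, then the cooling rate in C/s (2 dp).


G = (1406-189)/0.84 = 1448.80952381 C/mm
CR = 1448.80952381 * 508 = 735995.24 C/s


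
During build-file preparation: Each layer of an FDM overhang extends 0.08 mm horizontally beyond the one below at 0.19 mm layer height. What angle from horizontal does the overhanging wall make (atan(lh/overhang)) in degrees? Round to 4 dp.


angle = atan(0.19/0.08) = 67.1663 degrees


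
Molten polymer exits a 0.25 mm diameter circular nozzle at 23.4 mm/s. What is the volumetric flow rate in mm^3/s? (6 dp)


A = pi*(0.25/2)^2 = 0.04908739 mm^2
Q = 0.04908739 * 23.4 = 1.148645 mm^3/s


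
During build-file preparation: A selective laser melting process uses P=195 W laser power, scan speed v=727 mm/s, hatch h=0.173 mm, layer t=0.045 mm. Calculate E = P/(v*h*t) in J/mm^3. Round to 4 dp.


E = 195 / (727*0.173*0.045) = 34.4542 J/mm^3


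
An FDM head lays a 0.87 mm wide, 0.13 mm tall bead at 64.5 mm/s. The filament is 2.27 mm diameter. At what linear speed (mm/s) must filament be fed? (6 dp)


Q = 0.87 * 0.13 * 64.5 = 7.29495 mm^3/s
A_fil = pi*(2.27/2)^2 = 4.0470782 mm^2
v_feed = 7.29495 / 4.0470782 = 1.802523 mm/s


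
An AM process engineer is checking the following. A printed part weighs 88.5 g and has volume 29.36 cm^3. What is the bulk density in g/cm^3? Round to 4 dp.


rho = 88.5 / 29.36 = 3.0143 g/cm^3


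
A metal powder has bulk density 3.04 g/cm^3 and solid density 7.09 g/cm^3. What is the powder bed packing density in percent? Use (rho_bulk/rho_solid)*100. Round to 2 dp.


Packing = (3.04/7.09)*100 = 42.88 %


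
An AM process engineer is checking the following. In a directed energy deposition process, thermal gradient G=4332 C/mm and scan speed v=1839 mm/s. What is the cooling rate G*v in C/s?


CR = 4332 * 1839 = 7966548 C/s


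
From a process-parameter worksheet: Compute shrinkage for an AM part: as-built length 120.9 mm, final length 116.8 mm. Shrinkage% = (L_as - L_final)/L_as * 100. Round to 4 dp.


Shrinkage = ((120.9-116.8)/120.9)*100 = 3.3912 %


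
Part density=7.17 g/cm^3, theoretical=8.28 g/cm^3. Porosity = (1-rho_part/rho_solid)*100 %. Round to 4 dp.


Porosity = (1-7.17/8.28)*100 = 13.4058 %


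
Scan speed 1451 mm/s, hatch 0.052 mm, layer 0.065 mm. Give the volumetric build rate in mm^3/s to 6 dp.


Rate = 1451 * 0.052 * 0.065 = 4.90438 mm^3/s


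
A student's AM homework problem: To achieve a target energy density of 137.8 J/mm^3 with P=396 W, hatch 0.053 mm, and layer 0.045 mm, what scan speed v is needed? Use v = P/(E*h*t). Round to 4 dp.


v = 396 / (137.8*0.053*0.045) = 1204.9183 mm/s


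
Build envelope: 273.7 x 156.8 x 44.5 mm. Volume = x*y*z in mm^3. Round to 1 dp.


V = 273.7 * 156.8 * 44.5 = 1909769.1 mm^3


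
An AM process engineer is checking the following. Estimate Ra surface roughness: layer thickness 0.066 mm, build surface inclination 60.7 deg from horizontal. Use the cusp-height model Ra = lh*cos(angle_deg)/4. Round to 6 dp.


Ra = 0.066 * cos(60.7) / 4 = 0.008075 mm


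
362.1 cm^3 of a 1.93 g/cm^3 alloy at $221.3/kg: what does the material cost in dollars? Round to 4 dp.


Mass = 362.1*1.93/1000 = 0.698853 kg
Cost = 0.698853 * 221.3 = 154.6562 $


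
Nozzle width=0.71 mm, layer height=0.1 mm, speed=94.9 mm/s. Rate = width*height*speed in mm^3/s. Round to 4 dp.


Rate = 0.71 * 0.1 * 94.9 = 6.7379 mm^3/s


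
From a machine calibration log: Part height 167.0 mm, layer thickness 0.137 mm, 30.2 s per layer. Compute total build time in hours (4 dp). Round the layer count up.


Layers = ceil(167.0/0.137) = 1219
t = 1219 * 30.2 / 3600 = 10.2261 hrs


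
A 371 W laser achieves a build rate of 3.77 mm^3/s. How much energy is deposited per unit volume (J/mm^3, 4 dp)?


SE = 371 / 3.77 = 98.4085 J/mm^3


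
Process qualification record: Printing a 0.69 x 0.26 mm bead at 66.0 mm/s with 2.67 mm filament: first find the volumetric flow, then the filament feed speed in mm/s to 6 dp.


Q = 0.69 * 0.26 * 66.0 = 11.8404 mm^3/s
A_fil = pi*(2.67/2)^2 = 5.59902497 mm^2
v_feed = 11.8404 / 5.59902497 = 2.114725 mm/s


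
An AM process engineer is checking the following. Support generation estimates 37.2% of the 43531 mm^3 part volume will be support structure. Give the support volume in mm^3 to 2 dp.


V_support = 43531 * 0.372 = 16193.53 mm^3


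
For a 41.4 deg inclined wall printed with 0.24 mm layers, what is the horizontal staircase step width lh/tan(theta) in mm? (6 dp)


step = 0.24 / tan(41.4) = 0.272227 mm


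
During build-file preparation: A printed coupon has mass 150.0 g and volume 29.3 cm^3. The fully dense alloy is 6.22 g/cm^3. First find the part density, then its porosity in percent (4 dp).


rho_part = 150.0 / 29.3 = 5.11945392 g/cm^3
Porosity = (1 - 5.11945392/6.22)*100 = 17.6937 %


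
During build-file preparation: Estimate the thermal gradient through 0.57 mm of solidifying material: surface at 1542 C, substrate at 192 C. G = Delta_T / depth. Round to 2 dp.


G = (1542-192)/0.57 = 2368.42 C/mm


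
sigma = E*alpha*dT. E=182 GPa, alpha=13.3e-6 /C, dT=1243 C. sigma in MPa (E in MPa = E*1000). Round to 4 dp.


sigma = 182*1000 * 13.3e-6 * 1243 = 3008.8058 MPa


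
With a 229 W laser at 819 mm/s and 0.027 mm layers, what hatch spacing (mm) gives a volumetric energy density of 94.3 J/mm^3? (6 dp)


h = 229 / (94.3*819*0.027) = 0.109819 mm


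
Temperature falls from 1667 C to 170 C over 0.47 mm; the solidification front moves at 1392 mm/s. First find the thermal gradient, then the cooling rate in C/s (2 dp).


G = (1667-170)/0.47 = 3185.10638298 C/mm
CR = 3185.10638298 * 1392 = 4433668.09 C/s


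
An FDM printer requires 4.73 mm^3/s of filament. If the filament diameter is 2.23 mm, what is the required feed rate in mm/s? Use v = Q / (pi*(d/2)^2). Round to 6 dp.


A = pi*(2.23/2)^2 = 3.905707
v = 4.73 / 3.905707 = 1.211048 mm/s


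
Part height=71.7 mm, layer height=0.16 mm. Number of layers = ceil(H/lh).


Layers = ceil(71.7/0.16) = 449


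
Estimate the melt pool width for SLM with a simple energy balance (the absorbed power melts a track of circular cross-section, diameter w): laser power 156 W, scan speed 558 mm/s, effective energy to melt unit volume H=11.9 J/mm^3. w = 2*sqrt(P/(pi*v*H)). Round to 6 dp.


w = 2*sqrt(156/(pi*558*11.9)) = 0.172952 mm


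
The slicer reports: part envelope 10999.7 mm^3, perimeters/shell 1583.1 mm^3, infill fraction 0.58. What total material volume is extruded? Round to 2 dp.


V_infill = (10999.7 - 1583.1) * 0.58 = 5461.63
V_total = 1583.1 + 5461.63 = 7044.73 mm^3


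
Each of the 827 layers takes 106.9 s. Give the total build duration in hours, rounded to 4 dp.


t = 827 * 106.9 / 3600 = 24.5573 hrs


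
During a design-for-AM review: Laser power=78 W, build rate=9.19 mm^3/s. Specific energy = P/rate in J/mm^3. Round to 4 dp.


SE = 78 / 9.19 = 8.4875 J/mm^3


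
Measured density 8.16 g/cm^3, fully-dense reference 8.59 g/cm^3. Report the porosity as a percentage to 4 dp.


Porosity = (1-8.16/8.59)*100 = 5.0058 %


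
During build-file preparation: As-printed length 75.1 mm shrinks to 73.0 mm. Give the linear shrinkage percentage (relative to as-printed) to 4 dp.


Shrinkage = ((75.1-73.0)/75.1)*100 = 2.7963 %


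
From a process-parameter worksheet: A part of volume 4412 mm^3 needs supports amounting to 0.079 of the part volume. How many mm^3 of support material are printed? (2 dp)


V_support = 4412 * 0.079 = 348.55 mm^3


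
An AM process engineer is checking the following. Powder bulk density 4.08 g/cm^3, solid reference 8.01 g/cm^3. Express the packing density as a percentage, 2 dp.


Packing = (4.08/8.01)*100 = 50.94 %


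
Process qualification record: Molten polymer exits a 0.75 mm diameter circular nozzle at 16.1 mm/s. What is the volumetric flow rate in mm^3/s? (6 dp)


A = pi*(0.75/2)^2 = 0.44178647 mm^2
Q = 0.44178647 * 16.1 = 7.112762 mm^3/s


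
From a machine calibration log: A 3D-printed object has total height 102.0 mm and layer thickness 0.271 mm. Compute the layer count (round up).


Layers = ceil(102.0/0.271) = 377


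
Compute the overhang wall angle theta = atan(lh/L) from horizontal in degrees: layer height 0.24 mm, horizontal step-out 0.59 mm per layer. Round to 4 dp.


angle = atan(0.24/0.59) = 22.1355 degrees


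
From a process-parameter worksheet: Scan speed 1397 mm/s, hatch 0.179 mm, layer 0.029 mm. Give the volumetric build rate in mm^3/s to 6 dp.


Rate = 1397 * 0.179 * 0.029 = 7.251827 mm^3/s


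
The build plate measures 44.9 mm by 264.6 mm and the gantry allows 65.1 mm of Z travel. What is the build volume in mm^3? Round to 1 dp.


V = 44.9 * 264.6 * 65.1 = 773423.2 mm^3


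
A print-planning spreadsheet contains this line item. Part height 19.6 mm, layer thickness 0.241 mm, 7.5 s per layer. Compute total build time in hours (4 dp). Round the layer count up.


Layers = ceil(19.6/0.241) = 82
t = 82 * 7.5 / 3600 = 0.1708 hrs


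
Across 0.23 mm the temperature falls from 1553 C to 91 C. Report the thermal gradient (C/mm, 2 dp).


G = (1553-91)/0.23 = 6356.52 C/mm


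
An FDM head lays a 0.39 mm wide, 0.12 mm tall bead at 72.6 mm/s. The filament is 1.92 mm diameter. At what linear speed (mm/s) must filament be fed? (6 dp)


Q = 0.39 * 0.12 * 72.6 = 3.39768 mm^3/s
A_fil = pi*(1.92/2)^2 = 2.89529179 mm^2
v_feed = 3.39768 / 2.89529179 = 1.173519 mm/s


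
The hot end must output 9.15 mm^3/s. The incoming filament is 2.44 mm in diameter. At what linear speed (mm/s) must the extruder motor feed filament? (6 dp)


A = pi*(2.44/2)^2 = 4.675947
v = 9.15 / 4.675947 = 1.956823 mm/s


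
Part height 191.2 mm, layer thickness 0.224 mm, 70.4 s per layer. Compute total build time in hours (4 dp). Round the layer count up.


Layers = ceil(191.2/0.224) = 854
t = 854 * 70.4 / 3600 = 16.7004 hrs


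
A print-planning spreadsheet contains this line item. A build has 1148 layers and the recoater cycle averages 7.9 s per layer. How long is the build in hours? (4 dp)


t = 1148 * 7.9 / 3600 = 2.5192 hrs


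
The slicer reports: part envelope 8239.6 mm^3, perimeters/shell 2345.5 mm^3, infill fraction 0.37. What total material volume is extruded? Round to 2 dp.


V_infill = (8239.6 - 2345.5) * 0.37 = 2180.82
V_total = 2345.5 + 2180.82 = 4526.32 mm^3


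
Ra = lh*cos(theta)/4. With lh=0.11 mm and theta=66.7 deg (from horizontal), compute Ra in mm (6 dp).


Ra = 0.11 * cos(66.7) / 4 = 0.010878 mm


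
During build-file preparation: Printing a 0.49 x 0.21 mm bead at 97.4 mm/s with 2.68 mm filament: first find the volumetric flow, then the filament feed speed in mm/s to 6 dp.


Q = 0.49 * 0.21 * 97.4 = 10.02246 mm^3/s
A_fil = pi*(2.68/2)^2 = 5.64104377 mm^2
v_feed = 10.02246 / 5.64104377 = 1.776703 mm/s


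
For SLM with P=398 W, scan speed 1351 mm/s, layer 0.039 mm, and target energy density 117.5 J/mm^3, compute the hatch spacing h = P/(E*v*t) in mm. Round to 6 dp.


h = 398 / (117.5*1351*0.039) = 0.064287 mm


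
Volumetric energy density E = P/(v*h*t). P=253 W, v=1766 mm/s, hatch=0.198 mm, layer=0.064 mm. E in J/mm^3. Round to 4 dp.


E = 253 / (1766*0.198*0.064) = 11.3054 J/mm^3


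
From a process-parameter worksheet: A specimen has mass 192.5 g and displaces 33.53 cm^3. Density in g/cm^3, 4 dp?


rho = 192.5 / 33.53 = 5.7411 g/cm^3


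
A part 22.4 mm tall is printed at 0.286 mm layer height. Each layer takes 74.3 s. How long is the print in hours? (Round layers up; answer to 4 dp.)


Layers = ceil(22.4/0.286) = 79
t = 79 * 74.3 / 3600 = 1.6305 hrs


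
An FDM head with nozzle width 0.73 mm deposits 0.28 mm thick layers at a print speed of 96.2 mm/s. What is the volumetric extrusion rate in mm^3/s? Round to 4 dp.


Rate = 0.73 * 0.28 * 96.2 = 19.6633 mm^3/s


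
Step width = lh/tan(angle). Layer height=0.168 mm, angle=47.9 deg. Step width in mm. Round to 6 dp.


step = 0.168 / tan(47.9) = 0.1518 mm


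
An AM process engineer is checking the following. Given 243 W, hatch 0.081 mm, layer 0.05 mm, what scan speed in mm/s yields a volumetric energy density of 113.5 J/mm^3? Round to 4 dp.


v = 243 / (113.5*0.081*0.05) = 528.6344 mm/s


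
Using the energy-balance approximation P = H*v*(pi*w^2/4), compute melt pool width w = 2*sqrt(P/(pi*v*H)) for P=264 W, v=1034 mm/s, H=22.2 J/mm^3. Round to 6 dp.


w = 2*sqrt(264/(pi*1034*22.2)) = 0.12101 mm


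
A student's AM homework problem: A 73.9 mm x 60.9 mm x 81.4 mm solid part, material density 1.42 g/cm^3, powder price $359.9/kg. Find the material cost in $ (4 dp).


V = 73.9 * 60.9 * 81.4 = 366341.514 mm^3 = 366.341514 cm^3
Mass = 366.341514 * 1.42 / 1000 = 0.52020495 kg
Cost = 0.52020495 * 359.9 = 187.2218 $


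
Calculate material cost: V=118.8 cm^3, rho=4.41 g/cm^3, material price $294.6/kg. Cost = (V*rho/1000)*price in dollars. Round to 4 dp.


Mass = 118.8*4.41/1000 = 0.523908 kg
Cost = 0.523908 * 294.6 = 154.3433 $


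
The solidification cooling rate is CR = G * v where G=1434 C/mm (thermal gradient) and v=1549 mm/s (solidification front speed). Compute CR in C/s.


CR = 1434 * 1549 = 2221266 C/s


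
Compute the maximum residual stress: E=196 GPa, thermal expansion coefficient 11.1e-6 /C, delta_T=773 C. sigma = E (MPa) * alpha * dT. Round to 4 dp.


sigma = 196*1000 * 11.1e-6 * 773 = 1681.7388 MPa


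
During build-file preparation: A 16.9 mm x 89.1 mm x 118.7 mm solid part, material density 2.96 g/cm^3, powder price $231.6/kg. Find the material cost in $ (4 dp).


V = 16.9 * 89.1 * 118.7 = 178737.273 mm^3 = 178.737273 cm^3
Mass = 178.737273 * 2.96 / 1000 = 0.52906233 kg
Cost = 0.52906233 * 231.6 = 122.5308 $


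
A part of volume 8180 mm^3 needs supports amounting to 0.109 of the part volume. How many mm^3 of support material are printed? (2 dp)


V_support = 8180 * 0.109 = 891.62 mm^3


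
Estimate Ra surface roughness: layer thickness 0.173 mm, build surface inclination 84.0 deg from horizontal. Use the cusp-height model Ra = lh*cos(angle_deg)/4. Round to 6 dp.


Ra = 0.173 * cos(84.0) / 4 = 0.004521 mm


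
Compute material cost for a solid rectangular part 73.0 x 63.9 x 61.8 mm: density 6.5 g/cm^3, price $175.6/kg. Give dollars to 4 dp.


V = 73.0 * 63.9 * 61.8 = 288278.46 mm^3 = 288.27846 cm^3
Mass = 288.27846 * 6.5 / 1000 = 1.87380999 kg
Cost = 1.87380999 * 175.6 = 329.041 $


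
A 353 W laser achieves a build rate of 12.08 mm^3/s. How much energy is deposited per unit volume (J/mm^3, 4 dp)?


SE = 353 / 12.08 = 29.2219 J/mm^3


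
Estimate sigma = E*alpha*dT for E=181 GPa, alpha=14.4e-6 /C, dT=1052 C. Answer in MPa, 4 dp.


sigma = 181*1000 * 14.4e-6 * 1052 = 2741.9328 MPa


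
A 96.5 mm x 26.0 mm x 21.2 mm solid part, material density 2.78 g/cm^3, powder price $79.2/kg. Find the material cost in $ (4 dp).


V = 96.5 * 26.0 * 21.2 = 53190.8 mm^3 = 53.1908 cm^3
Mass = 53.1908 * 2.78 / 1000 = 0.14787042 kg
Cost = 0.14787042 * 79.2 = 11.7113 $


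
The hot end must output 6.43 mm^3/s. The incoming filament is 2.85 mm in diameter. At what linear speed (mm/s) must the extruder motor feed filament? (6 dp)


A = pi*(2.85/2)^2 = 6.379397
v = 6.43 / 6.379397 = 1.007932 mm/s


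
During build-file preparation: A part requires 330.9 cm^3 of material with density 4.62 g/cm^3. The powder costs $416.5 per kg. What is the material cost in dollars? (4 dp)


Mass = 330.9*4.62/1000 = 1.528758 kg
Cost = 1.528758 * 416.5 = 636.7277 $


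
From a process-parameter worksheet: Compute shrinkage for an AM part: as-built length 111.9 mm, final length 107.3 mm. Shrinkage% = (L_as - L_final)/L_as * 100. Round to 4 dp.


Shrinkage = ((111.9-107.3)/111.9)*100 = 4.1108 %


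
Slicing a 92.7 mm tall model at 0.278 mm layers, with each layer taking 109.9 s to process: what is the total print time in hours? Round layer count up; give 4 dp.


Layers = ceil(92.7/0.278) = 334
t = 334 * 109.9 / 3600 = 10.1963 hrs


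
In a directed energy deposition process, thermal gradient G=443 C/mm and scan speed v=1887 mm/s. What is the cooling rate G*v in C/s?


CR = 443 * 1887 = 835941 C/s


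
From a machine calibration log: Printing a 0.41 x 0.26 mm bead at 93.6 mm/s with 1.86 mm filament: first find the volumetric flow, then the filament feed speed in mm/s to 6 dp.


Q = 0.41 * 0.26 * 93.6 = 9.97776 mm^3/s
A_fil = pi*(1.86/2)^2 = 2.71716349 mm^2
v_feed = 9.97776 / 2.71716349 = 3.672124 mm/s


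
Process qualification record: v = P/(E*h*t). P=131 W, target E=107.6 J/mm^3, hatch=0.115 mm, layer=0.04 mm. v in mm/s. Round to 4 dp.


v = 131 / (107.6*0.115*0.04) = 264.6679 mm/s


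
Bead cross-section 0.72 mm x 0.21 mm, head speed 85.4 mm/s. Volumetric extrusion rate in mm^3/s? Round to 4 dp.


Rate = 0.72 * 0.21 * 85.4 = 12.9125 mm^3/s


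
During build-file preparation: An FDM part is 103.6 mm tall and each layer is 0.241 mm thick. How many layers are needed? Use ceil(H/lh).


Layers = ceil(103.6/0.241) = 430


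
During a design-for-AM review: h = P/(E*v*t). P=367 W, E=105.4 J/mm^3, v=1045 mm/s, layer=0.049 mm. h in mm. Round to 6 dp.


h = 367 / (105.4*1045*0.049) = 0.068001 mm


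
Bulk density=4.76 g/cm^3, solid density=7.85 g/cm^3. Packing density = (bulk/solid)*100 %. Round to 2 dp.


Packing = (4.76/7.85)*100 = 60.64 %


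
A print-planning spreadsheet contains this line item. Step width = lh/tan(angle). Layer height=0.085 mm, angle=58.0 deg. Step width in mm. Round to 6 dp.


step = 0.085 / tan(58.0) = 0.053114 mm


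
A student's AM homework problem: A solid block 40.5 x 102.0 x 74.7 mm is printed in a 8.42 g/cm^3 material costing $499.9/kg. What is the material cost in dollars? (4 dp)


V = 40.5 * 102.0 * 74.7 = 308585.7 mm^3 = 308.5857 cm^3
Mass = 308.5857 * 8.42 / 1000 = 2.59829159 kg
Cost = 2.59829159 * 499.9 = 1298.886 $


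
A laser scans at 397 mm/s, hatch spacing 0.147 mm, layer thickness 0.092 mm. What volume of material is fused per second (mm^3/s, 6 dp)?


Rate = 397 * 0.147 * 0.092 = 5.369028 mm^3/s


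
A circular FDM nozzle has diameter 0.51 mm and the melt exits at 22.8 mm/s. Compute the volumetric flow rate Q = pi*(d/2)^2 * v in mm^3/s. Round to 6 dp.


A = pi*(0.51/2)^2 = 0.20428206 mm^2
Q = 0.20428206 * 22.8 = 4.657631 mm^3/s


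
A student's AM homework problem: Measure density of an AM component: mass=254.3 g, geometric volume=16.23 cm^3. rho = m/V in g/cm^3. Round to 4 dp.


rho = 254.3 / 16.23 = 15.6685 g/cm^3


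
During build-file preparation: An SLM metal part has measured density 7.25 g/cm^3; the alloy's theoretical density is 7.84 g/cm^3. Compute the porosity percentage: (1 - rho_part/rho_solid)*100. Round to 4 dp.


Porosity = (1-7.25/7.84)*100 = 7.5255 %


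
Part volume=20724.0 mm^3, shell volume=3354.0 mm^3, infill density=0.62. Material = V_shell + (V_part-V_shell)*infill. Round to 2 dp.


V_infill = (20724.0 - 3354.0) * 0.62 = 10769.4
V_total = 3354.0 + 10769.4 = 14123.4 mm^3


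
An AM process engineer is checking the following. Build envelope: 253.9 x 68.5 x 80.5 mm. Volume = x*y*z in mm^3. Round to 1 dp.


V = 253.9 * 68.5 * 80.5 = 1400068.1 mm^3


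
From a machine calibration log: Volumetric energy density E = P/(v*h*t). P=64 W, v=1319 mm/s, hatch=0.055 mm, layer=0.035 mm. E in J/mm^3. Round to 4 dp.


E = 64 / (1319*0.055*0.035) = 25.206 J/mm^3


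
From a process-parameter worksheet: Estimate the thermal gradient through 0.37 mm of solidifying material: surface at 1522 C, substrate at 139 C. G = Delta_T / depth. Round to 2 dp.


G = (1522-139)/0.37 = 3737.84 C/mm


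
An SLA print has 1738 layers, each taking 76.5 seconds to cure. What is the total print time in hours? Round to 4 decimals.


t = 1738 * 76.5 / 3600 = 36.9325 hrs


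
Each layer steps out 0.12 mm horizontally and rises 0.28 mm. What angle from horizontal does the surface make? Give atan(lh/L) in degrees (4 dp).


angle = atan(0.28/0.12) = 66.8014 degrees


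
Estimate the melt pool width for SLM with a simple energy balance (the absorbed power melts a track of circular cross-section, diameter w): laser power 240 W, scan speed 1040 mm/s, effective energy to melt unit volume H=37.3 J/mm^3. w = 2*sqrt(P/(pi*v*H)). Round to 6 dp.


w = 2*sqrt(240/(pi*1040*37.3)) = 0.088754 mm


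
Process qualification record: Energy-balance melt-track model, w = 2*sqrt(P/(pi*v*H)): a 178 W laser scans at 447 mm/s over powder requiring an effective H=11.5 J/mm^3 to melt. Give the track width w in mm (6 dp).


w = 2*sqrt(178/(pi*447*11.5)) = 0.209972 mm


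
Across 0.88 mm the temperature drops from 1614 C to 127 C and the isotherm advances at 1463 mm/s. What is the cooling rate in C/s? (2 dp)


G = (1614-127)/0.88 = 1689.77272727 C/mm
CR = 1689.77272727 * 1463 = 2472137.5 C/s


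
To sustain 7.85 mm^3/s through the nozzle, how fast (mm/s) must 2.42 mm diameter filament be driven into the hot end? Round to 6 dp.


A = pi*(2.42/2)^2 = 4.599606
v = 7.85 / 4.599606 = 1.706668 mm/s


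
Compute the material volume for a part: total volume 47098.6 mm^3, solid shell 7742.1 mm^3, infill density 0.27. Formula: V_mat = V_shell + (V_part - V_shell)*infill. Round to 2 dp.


V_infill = (47098.6 - 7742.1) * 0.27 = 10626.26
V_total = 7742.1 + 10626.26 = 18368.36 mm^3


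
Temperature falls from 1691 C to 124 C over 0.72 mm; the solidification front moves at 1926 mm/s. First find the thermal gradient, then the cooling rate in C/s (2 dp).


G = (1691-124)/0.72 = 2176.38888889 C/mm
CR = 2176.38888889 * 1926 = 4191725.0 C/s


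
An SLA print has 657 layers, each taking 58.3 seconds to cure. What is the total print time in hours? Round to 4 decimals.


t = 657 * 58.3 / 3600 = 10.6398 hrs


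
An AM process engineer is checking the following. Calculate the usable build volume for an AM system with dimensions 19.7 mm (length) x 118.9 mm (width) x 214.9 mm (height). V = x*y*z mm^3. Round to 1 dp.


V = 19.7 * 118.9 * 214.9 = 503366.7 mm^3


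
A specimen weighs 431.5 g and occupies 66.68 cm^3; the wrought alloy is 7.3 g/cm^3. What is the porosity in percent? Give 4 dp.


rho_part = 431.5 / 66.68 = 6.47120576 g/cm^3
Porosity = (1 - 6.47120576/7.3)*100 = 11.3533 %


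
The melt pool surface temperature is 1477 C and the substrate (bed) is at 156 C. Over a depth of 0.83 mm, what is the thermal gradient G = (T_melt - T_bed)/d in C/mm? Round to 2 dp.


G = (1477-156)/0.83 = 1591.57 C/mm


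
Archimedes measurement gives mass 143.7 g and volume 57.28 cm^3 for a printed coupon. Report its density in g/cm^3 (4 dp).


rho = 143.7 / 57.28 = 2.5087 g/cm^3


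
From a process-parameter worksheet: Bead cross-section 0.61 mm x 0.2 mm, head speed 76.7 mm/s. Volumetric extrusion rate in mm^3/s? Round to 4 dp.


Rate = 0.61 * 0.2 * 76.7 = 9.3574 mm^3/s


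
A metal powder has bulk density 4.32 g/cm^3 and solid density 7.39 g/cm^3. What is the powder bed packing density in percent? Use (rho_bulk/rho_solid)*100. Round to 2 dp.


Packing = (4.32/7.39)*100 = 58.46 %


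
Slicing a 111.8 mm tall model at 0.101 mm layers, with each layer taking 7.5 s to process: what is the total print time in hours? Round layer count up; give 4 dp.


Layers = ceil(111.8/0.101) = 1107
t = 1107 * 7.5 / 3600 = 2.3063 hrs


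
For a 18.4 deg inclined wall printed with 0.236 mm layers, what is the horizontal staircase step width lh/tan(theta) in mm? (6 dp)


step = 0.236 / tan(18.4) = 0.709442 mm


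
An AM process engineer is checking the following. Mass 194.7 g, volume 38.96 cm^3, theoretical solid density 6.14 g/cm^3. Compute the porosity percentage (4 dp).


rho_part = 194.7 / 38.96 = 4.99743326 g/cm^3
Porosity = (1 - 4.99743326/6.14)*100 = 18.6086 %


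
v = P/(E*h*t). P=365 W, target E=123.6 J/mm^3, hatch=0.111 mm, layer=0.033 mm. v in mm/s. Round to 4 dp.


v = 365 / (123.6*0.111*0.033) = 806.1901 mm/s


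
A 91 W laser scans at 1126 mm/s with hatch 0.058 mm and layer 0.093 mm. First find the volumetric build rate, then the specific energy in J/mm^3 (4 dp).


Build rate = 1126 * 0.058 * 0.093 = 6.073644 mm^3/s
SE = 91 / 6.073644 = 14.9828 J/mm^3


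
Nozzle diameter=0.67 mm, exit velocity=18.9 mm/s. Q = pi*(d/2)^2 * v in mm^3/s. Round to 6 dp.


A = pi*(0.67/2)^2 = 0.35256524 mm^2
Q = 0.35256524 * 18.9 = 6.663483 mm^3/s


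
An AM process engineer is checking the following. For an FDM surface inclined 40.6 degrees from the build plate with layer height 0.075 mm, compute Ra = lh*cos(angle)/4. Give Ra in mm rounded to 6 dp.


Ra = 0.075 * cos(40.6) / 4 = 0.014236 mm


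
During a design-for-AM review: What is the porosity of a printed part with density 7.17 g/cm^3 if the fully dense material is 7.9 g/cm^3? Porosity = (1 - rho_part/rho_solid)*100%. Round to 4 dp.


Porosity = (1-7.17/7.9)*100 = 9.2405 %


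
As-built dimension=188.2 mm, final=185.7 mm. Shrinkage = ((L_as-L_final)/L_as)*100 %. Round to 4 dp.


Shrinkage = ((188.2-185.7)/188.2)*100 = 1.3284 %


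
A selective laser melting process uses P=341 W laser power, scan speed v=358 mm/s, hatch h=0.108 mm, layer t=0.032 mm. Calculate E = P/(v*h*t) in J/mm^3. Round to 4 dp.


E = 341 / (358*0.108*0.032) = 275.6117 J/mm^3


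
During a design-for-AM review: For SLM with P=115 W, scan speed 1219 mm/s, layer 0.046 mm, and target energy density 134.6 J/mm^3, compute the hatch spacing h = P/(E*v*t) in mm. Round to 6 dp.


h = 115 / (134.6*1219*0.046) = 0.015237 mm


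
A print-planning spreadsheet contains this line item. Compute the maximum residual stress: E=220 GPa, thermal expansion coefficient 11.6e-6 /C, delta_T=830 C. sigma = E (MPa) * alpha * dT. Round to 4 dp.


sigma = 220*1000 * 11.6e-6 * 830 = 2118.16 MPa


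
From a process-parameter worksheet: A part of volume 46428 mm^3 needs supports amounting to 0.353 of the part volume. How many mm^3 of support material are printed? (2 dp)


V_support = 46428 * 0.353 = 16389.08 mm^3


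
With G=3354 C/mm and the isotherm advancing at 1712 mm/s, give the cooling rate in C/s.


CR = 3354 * 1712 = 5742048 C/s


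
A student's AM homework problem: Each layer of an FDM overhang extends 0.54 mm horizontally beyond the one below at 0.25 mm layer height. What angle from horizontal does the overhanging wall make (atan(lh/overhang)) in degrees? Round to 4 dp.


angle = atan(0.25/0.54) = 24.8424 degrees


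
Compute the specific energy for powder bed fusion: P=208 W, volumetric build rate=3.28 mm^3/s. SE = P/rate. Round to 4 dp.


SE = 208 / 3.28 = 63.4146 J/mm^3


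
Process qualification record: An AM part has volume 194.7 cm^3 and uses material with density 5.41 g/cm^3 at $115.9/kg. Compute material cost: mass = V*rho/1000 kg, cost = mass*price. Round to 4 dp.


Mass = 194.7*5.41/1000 = 1.053327 kg
Cost = 1.053327 * 115.9 = 122.0806 $


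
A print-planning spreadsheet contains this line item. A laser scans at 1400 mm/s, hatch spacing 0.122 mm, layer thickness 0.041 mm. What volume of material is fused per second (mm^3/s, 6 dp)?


Rate = 1400 * 0.122 * 0.041 = 7.0028 mm^3/s


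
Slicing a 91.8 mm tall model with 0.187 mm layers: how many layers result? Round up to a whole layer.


Layers = ceil(91.8/0.187) = 491


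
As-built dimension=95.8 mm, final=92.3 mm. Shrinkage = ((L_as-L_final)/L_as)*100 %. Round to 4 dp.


Shrinkage = ((95.8-92.3)/95.8)*100 = 3.6534 %


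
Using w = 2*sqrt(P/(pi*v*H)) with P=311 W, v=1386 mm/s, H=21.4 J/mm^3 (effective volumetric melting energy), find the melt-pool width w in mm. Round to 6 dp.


w = 2*sqrt(311/(pi*1386*21.4)) = 0.115544 mm


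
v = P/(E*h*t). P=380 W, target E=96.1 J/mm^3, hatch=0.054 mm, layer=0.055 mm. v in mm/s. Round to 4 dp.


v = 380 / (96.1*0.054*0.055) = 1331.3853 mm/s


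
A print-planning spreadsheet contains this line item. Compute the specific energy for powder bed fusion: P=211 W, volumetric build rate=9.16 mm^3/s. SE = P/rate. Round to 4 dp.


SE = 211 / 9.16 = 23.0349 J/mm^3


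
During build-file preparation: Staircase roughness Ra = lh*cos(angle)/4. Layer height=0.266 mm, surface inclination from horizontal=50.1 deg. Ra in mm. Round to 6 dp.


Ra = 0.266 * cos(50.1) / 4 = 0.042656 mm


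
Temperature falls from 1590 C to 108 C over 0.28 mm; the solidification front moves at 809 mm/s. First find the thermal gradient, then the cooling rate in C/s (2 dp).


G = (1590-108)/0.28 = 5292.85714286 C/mm
CR = 5292.85714286 * 809 = 4281921.43 C/s


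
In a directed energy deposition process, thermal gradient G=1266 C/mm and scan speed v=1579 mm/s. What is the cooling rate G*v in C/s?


CR = 1266 * 1579 = 1999014 C/s


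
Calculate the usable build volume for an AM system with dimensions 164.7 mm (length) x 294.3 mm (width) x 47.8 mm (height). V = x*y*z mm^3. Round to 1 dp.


V = 164.7 * 294.3 * 47.8 = 2316923.8 mm^3


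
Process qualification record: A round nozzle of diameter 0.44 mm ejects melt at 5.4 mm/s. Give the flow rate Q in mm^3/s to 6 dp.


A = pi*(0.44/2)^2 = 0.15205308 mm^2
Q = 0.15205308 * 5.4 = 0.821087 mm^3/s


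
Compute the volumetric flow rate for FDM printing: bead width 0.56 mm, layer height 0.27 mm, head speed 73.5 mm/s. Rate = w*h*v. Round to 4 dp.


Rate = 0.56 * 0.27 * 73.5 = 11.1132 mm^3/s


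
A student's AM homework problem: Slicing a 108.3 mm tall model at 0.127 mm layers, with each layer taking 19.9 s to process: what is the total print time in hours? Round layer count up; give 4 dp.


Layers = ceil(108.3/0.127) = 853
t = 853 * 19.9 / 3600 = 4.7152 hrs


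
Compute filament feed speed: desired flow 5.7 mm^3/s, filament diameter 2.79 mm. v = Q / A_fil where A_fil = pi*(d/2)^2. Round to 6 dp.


A = pi*(2.79/2)^2 = 6.113618
v = 5.7 / 6.113618 = 0.932345 mm/s


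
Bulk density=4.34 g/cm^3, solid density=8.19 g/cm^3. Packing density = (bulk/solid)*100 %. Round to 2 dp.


Packing = (4.34/8.19)*100 = 52.99 %


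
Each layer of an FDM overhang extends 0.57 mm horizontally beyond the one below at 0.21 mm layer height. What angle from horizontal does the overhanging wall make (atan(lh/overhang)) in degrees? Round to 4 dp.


angle = atan(0.21/0.57) = 20.2249 degrees


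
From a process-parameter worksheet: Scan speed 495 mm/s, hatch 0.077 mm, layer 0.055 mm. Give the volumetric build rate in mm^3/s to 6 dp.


Rate = 495 * 0.077 * 0.055 = 2.096325 mm^3/s


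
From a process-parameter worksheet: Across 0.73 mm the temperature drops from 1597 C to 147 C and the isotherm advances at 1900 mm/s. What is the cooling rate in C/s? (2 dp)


G = (1597-147)/0.73 = 1986.30136986 C/mm
CR = 1986.30136986 * 1900 = 3773972.6 C/s


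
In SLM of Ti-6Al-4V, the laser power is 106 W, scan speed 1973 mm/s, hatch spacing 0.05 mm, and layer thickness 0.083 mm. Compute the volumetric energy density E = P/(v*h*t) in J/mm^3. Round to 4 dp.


E = 106 / (1973*0.05*0.083) = 12.9459 J/mm^3


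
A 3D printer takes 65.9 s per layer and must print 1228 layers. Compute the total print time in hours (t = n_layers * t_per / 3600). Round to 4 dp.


t = 1228 * 65.9 / 3600 = 22.4792 hrs


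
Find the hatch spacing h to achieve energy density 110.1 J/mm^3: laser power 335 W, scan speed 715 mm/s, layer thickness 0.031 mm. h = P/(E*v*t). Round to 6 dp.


h = 335 / (110.1*715*0.031) = 0.137274 mm


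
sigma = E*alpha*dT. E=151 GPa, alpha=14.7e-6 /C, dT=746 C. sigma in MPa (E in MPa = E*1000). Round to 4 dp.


sigma = 151*1000 * 14.7e-6 * 746 = 1655.8962 MPa


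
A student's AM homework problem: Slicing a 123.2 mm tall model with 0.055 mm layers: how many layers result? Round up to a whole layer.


Layers = ceil(123.2/0.055) = 2240


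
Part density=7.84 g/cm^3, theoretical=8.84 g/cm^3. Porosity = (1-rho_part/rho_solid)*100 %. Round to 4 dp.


Porosity = (1-7.84/8.84)*100 = 11.3122 %


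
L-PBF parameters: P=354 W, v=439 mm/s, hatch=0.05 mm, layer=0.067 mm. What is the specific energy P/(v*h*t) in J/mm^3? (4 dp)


Build rate = 439 * 0.05 * 0.067 = 1.47065 mm^3/s
SE = 354 / 1.47065 = 240.7099 J/mm^3


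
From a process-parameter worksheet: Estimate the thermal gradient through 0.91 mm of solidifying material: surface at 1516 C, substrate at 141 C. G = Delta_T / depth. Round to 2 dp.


G = (1516-141)/0.91 = 1510.99 C/mm


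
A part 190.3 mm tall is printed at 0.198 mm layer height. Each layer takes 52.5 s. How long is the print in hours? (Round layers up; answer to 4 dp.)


Layers = ceil(190.3/0.198) = 962
t = 962 * 52.5 / 3600 = 14.0292 hrs


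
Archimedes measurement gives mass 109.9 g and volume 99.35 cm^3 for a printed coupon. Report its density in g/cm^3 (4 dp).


rho = 109.9 / 99.35 = 1.1062 g/cm^3


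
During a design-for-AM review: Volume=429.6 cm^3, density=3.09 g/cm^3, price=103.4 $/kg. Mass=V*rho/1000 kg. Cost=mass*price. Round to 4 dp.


Mass = 429.6*3.09/1000 = 1.327464 kg
Cost = 1.327464 * 103.4 = 137.2598 $


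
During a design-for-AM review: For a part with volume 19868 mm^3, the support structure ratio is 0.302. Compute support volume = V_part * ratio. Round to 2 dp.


V_support = 19868 * 0.302 = 6000.14 mm^3


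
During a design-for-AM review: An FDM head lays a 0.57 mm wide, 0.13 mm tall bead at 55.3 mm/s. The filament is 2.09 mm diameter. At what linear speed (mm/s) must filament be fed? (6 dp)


Q = 0.57 * 0.13 * 55.3 = 4.09773 mm^3/s
A_fil = pi*(2.09/2)^2 = 3.43069772 mm^2
v_feed = 4.09773 / 3.43069772 = 1.194431 mm/s


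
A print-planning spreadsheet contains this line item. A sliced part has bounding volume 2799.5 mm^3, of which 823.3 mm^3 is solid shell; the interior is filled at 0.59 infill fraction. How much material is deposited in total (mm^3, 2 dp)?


V_infill = (2799.5 - 823.3) * 0.59 = 1165.96
V_total = 823.3 + 1165.96 = 1989.26 mm^3


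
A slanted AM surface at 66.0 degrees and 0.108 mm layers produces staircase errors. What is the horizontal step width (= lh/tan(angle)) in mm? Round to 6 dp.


step = 0.108 / tan(66.0) = 0.048085 mm


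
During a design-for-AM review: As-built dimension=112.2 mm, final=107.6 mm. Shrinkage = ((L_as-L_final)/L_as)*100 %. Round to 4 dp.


Shrinkage = ((112.2-107.6)/112.2)*100 = 4.0998 %


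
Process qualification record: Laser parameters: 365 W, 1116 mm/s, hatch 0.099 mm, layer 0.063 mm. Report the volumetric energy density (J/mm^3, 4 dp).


E = 365 / (1116*0.099*0.063) = 52.4388 J/mm^3


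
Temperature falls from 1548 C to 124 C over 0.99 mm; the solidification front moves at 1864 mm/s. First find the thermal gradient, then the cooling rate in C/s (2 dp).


G = (1548-124)/0.99 = 1438.38383838 C/mm
CR = 1438.38383838 * 1864 = 2681147.47 C/s


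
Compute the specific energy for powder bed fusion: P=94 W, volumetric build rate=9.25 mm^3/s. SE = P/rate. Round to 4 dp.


SE = 94 / 9.25 = 10.1622 J/mm^3


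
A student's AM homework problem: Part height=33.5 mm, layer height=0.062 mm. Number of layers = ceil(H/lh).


Layers = ceil(33.5/0.062) = 541


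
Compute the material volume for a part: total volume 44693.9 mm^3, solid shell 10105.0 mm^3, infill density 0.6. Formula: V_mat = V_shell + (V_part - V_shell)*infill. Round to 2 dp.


V_infill = (44693.9 - 10105.0) * 0.6 = 20753.34
V_total = 10105.0 + 20753.34 = 30858.34 mm^3


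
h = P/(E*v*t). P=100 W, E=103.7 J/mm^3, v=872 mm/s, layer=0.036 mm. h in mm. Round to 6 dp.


h = 100 / (103.7*872*0.036) = 0.030719 mm


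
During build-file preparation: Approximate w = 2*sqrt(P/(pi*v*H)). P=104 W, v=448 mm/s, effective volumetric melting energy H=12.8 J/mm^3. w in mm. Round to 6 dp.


w = 2*sqrt(104/(pi*448*12.8)) = 0.151959 mm


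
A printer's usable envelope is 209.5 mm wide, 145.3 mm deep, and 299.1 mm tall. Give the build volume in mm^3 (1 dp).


V = 209.5 * 145.3 * 299.1 = 9104708.7 mm^3


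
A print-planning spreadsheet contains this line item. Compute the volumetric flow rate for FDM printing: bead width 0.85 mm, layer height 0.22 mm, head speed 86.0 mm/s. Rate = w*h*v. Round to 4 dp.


Rate = 0.85 * 0.22 * 86.0 = 16.082 mm^3/s


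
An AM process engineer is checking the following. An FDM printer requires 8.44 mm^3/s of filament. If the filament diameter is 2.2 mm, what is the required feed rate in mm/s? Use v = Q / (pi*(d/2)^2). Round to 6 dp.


A = pi*(2.2/2)^2 = 3.801327
v = 8.44 / 3.801327 = 2.220277 mm/s
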